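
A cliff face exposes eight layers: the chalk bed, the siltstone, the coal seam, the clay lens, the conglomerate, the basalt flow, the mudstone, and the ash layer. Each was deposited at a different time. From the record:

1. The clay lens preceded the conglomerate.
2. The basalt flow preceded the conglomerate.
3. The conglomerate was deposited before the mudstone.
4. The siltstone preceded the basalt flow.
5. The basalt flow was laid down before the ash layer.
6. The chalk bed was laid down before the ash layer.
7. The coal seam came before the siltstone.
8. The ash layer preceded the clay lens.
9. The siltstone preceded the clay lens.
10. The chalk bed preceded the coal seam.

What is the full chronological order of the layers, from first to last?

The constraints fix every adjacent pair, so only one ordering works:
the chalk bed → the coal seam → the siltstone → the basalt flow → the ash layer → the clay lens → the conglomerate → the mudstone.

the chalk bed, the coal seam, the siltstone, the basalt flow, the ash layer, the clay lens, the conglomerate, the mudstone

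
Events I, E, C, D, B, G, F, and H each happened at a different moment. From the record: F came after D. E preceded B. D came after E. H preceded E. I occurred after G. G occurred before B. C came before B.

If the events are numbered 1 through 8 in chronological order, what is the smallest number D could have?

3

E and H must both come before D — 2 forced predecessors.
Nothing else is forced ahead of D, so its earliest slot is position 2 + 1 = 3.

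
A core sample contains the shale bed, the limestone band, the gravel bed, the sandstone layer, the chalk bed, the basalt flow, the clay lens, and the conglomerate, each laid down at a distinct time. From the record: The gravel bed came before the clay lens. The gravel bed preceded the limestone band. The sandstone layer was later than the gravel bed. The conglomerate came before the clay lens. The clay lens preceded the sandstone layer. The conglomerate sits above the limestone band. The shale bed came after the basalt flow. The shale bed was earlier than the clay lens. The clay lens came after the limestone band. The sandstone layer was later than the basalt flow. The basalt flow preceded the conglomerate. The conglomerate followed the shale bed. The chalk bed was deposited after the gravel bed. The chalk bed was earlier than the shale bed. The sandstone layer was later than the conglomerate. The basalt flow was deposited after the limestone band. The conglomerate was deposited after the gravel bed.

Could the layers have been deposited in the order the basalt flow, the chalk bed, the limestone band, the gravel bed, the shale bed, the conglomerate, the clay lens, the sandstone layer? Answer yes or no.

The constraints require the limestone band before the basalt flow, but in the proposed sequence the basalt flow appears ahead of the limestone band. That one violation is enough.

no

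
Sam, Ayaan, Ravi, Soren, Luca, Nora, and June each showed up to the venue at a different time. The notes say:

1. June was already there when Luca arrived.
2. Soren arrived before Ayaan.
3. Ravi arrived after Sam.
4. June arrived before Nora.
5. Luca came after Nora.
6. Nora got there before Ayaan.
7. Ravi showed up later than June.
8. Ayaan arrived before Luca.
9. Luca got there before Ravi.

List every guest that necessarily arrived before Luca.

Directly stated before Luca: Ayaan, June, and Nora.
Soren reaches Luca via Soren → Ayaan → Luca.

Ayaan, June, Nora, Soren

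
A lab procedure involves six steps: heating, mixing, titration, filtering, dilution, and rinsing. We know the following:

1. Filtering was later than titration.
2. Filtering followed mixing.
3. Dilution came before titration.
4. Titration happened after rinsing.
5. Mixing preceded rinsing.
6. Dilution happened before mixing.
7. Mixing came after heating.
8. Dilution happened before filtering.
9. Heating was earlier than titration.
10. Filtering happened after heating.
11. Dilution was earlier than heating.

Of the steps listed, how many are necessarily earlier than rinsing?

Directly stated before rinsing: mixing.
Dilution reaches rinsing via dilution → mixing → rinsing.
Heating reaches rinsing via heating → mixing → rinsing.
No chain forces titration (or any of the others) ahead of rinsing.
That's dilution, heating, and mixing — 3 in all.

3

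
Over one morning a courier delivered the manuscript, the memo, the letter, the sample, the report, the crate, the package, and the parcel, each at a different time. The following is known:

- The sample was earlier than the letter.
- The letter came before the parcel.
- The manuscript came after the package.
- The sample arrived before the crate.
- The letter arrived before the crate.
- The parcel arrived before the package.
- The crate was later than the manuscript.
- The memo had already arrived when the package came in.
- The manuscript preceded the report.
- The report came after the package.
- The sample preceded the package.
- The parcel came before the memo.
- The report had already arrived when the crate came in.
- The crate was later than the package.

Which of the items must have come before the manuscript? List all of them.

Directly stated before the manuscript: the package.
The letter reaches the manuscript via the letter → the parcel → the package → the manuscript.
The memo reaches the manuscript via the memo → the package → the manuscript.
The parcel reaches the manuscript via the parcel → the package → the manuscript.
Likewise the sample reaches the manuscript by chaining the stated constraints.

the letter, the memo, the package, the parcel, the sample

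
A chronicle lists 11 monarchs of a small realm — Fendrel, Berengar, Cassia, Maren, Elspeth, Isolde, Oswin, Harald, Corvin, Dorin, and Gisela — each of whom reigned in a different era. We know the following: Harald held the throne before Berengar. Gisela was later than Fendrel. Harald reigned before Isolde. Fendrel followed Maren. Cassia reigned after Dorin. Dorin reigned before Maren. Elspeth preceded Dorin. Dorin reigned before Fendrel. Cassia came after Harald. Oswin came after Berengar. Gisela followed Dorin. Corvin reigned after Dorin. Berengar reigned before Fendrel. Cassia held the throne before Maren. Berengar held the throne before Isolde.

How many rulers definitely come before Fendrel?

Directly stated before Fendrel: Berengar, Dorin, and Maren.
Cassia reaches Fendrel via Cassia → Maren → Fendrel.
Elspeth reaches Fendrel via Elspeth → Dorin → Fendrel.
Harald reaches Fendrel via Harald → Berengar → Fendrel.
No chain forces Gisela (or any of the others) ahead of Fendrel.
That's Berengar, Cassia, Dorin, Elspeth, Harald, and Maren — 6 in all.

6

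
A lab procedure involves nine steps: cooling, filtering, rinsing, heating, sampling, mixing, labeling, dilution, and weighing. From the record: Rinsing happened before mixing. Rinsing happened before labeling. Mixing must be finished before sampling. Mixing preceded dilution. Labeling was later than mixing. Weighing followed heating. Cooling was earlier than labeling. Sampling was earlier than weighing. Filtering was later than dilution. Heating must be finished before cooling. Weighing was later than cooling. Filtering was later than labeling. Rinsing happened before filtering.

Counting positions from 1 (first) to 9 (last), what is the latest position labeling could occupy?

Labeling must come before filtering — 1 step forced after it.
Everything else can be placed before labeling in some valid order, so labeling can sit as late as position 9 − 1 = 8.

8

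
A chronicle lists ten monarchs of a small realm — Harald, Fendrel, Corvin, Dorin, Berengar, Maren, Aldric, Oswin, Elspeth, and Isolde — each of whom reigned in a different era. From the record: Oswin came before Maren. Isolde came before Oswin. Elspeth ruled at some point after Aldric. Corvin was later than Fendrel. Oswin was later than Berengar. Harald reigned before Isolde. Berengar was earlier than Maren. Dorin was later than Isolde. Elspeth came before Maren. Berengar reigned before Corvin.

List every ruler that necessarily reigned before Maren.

Directly stated before Maren: Berengar, Elspeth, and Oswin.
Aldric reaches Maren via Aldric → Elspeth → Maren.
Harald reaches Maren via Harald → Isolde → Oswin → Maren.
Isolde reaches Maren via Isolde → Oswin → Maren.
No chain forces Corvin (or any of the others) ahead of Maren.

Aldric, Berengar, Elspeth, Harald, Isolde, Oswin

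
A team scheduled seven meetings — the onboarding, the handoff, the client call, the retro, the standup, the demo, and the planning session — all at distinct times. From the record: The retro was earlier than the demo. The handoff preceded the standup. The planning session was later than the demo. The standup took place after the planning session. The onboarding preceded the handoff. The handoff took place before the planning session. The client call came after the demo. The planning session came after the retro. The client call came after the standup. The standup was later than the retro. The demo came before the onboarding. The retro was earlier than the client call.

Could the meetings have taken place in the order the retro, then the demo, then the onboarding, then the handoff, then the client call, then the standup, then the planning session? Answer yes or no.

The constraints require the standup before the client call, but in the proposed sequence the client call appears ahead of the standup. That one violation is enough.

no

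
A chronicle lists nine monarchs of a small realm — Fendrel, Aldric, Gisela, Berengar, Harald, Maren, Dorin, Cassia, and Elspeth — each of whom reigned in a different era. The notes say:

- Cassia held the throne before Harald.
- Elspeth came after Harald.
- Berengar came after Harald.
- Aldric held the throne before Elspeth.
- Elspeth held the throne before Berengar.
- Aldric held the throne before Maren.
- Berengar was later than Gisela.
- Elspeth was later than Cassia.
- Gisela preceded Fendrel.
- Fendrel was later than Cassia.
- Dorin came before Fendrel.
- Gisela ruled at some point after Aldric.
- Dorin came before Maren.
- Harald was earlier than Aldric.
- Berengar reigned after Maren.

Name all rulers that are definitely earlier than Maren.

Aldric, Cassia, Dorin, Harald

Directly stated before Maren: Aldric and Dorin.
Cassia reaches Maren via Cassia → Harald → Aldric → Maren.
Harald reaches Maren via Harald → Aldric → Maren.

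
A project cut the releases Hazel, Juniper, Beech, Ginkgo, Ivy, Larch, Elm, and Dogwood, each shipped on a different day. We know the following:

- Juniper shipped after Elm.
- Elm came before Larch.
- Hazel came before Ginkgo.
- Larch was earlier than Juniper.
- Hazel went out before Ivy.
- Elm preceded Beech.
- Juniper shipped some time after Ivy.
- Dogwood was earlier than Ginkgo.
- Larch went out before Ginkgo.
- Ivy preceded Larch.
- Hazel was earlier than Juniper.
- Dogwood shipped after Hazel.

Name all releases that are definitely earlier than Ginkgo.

Dogwood, Elm, Hazel, Ivy, Larch

Directly stated before Ginkgo: Dogwood, Hazel, and Larch.
Elm reaches Ginkgo via Elm → Larch → Ginkgo.
Ivy reaches Ginkgo via Ivy → Larch → Ginkgo.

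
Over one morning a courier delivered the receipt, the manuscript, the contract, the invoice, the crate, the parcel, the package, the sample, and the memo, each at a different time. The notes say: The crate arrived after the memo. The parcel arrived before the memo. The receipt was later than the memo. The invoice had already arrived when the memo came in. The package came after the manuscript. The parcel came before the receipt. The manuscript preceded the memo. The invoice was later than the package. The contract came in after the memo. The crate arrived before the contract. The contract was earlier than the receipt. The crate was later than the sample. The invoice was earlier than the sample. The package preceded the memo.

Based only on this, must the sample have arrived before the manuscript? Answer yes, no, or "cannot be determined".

Tracing the constraints gives the manuscript → the package → the invoice → the sample, so the manuscript must come before the sample.
That means the sample cannot be before the manuscript.

no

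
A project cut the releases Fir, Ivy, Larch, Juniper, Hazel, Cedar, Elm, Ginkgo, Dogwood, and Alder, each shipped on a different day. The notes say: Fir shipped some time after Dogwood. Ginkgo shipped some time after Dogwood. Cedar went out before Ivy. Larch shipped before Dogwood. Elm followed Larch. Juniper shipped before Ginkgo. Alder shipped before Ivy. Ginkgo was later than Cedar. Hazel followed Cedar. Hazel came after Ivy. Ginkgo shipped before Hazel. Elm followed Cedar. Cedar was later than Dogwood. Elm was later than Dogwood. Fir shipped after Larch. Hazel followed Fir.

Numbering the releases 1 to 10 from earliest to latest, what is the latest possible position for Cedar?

6

Cedar must come before Elm, Ginkgo, Hazel, and Ivy — 4 releases forced after it.
Everything else can be placed before Cedar in some valid order, so Cedar can sit as late as position 10 − 4 = 6.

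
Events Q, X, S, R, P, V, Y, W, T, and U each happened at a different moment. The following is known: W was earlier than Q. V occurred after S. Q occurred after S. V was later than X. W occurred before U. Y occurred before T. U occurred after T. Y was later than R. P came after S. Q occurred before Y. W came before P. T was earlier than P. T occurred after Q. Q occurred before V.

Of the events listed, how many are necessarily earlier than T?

5

Directly stated before T: Q and Y.
R reaches T via R → Y → T.
S reaches T via S → Q → T.
W reaches T via W → Q → T.
No chain forces V (or any of the others) ahead of T.
That's Q, R, S, W, and Y — 5 in all.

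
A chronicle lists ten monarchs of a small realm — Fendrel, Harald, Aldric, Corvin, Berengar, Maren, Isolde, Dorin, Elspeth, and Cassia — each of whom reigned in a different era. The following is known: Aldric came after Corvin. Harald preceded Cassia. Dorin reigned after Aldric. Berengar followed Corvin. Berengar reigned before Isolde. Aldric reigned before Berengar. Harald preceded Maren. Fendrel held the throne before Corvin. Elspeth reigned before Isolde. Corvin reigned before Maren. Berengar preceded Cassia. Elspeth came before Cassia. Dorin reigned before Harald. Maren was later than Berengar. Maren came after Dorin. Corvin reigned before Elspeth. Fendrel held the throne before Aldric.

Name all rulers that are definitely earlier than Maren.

Directly stated before Maren: Berengar, Corvin, Dorin, and Harald.
Aldric reaches Maren via Aldric → Berengar → Maren.
Fendrel reaches Maren via Fendrel → Corvin → Maren.

Aldric, Berengar, Corvin, Dorin, Fendrel, Harald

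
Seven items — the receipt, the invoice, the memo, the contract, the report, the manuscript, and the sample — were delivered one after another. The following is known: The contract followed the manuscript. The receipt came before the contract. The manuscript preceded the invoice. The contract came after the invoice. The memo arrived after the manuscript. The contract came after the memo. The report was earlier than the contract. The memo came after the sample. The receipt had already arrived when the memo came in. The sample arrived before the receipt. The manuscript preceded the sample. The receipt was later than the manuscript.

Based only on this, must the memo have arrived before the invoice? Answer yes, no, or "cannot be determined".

cannot be determined

No chain of stated constraints runs from the memo to the invoice, and none runs from the invoice to the memo either.
So the relative order of the memo and the invoice is not fixed by the given facts.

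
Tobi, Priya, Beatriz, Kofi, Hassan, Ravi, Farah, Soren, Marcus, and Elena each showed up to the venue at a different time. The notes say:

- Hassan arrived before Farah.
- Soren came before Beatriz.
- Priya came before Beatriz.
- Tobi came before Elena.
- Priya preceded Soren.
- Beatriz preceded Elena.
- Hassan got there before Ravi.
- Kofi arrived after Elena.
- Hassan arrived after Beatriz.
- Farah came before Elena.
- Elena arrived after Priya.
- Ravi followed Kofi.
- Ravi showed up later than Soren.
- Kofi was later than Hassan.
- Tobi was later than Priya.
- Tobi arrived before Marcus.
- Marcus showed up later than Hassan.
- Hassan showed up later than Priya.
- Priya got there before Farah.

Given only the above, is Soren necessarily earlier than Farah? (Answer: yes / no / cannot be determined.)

yes

Chain the constraints: Soren → Beatriz → Hassan → Farah. Each link is directly stated, so Soren comes before Farah.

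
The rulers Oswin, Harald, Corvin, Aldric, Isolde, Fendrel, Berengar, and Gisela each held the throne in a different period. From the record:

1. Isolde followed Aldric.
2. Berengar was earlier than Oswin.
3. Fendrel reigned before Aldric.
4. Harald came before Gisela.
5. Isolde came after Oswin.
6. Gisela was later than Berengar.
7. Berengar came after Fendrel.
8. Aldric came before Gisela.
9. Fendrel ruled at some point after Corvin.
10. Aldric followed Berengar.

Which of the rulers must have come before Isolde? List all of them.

Directly stated before Isolde: Aldric and Oswin.
Berengar reaches Isolde via Berengar → Aldric → Isolde.
Corvin reaches Isolde via Corvin → Fendrel → Aldric → Isolde.
Fendrel reaches Isolde via Fendrel → Aldric → Isolde.
No chain forces Harald (or any of the others) ahead of Isolde.

Aldric, Berengar, Corvin, Fendrel, Oswin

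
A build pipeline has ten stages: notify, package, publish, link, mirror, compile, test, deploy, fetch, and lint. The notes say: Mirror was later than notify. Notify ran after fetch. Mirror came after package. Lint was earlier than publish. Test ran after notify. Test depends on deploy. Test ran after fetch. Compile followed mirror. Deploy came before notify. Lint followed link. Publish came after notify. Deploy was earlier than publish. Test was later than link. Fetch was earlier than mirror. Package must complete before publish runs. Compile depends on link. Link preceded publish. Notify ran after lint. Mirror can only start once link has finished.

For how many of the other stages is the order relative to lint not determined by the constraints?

Forced before lint: link; forced after lint: compile, mirror, notify, publish, and test.
That leaves deploy, fetch, and package with no forced order relative to lint — 3.

3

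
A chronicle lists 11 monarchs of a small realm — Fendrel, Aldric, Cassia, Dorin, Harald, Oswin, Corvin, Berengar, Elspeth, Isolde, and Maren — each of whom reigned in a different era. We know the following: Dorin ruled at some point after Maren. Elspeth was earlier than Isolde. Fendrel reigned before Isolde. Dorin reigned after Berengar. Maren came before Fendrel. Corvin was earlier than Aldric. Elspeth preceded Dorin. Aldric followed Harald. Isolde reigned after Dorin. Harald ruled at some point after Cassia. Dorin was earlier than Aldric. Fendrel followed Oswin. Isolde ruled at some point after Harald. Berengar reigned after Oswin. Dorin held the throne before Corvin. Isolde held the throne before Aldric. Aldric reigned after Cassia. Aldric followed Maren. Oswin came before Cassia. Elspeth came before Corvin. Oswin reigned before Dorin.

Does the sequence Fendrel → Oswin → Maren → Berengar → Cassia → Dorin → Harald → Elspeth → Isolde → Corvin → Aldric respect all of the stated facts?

The constraints require Oswin before Fendrel, but in the proposed sequence Fendrel appears ahead of Oswin. That one violation is enough.

no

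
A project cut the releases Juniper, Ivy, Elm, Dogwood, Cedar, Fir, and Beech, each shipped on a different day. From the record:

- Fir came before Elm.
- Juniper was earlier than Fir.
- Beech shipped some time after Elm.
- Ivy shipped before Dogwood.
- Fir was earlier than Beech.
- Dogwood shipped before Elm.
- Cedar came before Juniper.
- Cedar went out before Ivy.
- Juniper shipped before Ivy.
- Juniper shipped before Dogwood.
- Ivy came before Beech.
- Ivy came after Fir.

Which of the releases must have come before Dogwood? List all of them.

Cedar, Fir, Ivy, Juniper

Directly stated before Dogwood: Ivy and Juniper.
Cedar reaches Dogwood via Cedar → Ivy → Dogwood.
Fir reaches Dogwood via Fir → Ivy → Dogwood.
No chain forces Elm (or any of the others) ahead of Dogwood.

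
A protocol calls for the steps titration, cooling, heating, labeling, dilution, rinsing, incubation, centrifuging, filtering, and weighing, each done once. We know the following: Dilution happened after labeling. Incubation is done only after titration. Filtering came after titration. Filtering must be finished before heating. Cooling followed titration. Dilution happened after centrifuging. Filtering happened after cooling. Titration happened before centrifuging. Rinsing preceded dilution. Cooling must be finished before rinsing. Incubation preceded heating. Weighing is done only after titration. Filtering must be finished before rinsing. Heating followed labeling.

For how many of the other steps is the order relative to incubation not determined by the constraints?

7

Forced before incubation: titration; forced after incubation: heating.
That leaves centrifuging, cooling, dilution, filtering, labeling, rinsing, and weighing with no forced order relative to incubation — 7.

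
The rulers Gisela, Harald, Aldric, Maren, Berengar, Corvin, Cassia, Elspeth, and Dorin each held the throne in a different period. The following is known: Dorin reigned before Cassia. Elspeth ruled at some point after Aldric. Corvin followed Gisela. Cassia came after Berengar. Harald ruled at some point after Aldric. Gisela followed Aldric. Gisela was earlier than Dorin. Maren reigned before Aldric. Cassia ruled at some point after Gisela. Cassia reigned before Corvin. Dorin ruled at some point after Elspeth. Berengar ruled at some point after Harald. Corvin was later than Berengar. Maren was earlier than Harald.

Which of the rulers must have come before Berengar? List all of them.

Aldric, Harald, Maren

Directly stated before Berengar: Harald.
Aldric reaches Berengar via Aldric → Harald → Berengar.
Maren reaches Berengar via Maren → Harald → Berengar.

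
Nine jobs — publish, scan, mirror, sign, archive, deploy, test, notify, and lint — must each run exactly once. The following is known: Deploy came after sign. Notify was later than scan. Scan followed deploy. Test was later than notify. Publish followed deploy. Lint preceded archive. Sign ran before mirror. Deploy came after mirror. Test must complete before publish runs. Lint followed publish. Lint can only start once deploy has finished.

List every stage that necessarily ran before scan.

deploy, mirror, sign

Directly stated before scan: deploy.
Mirror reaches scan via mirror → deploy → scan.
Sign reaches scan via sign → deploy → scan.
No chain forces test (or any of the others) ahead of scan.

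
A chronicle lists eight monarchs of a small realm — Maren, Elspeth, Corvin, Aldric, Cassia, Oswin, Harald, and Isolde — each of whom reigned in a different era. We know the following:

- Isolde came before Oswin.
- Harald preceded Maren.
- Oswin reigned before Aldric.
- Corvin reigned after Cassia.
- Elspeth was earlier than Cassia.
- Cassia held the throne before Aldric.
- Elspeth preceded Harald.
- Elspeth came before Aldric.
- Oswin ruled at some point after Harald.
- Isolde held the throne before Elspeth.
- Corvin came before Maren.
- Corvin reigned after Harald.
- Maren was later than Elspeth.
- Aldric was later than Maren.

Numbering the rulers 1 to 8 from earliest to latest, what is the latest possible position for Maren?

7

Maren must come before Aldric — 1 ruler forced after them.
Everything else can be placed before Maren in some valid order, so Maren can sit as late as position 8 − 1 = 7.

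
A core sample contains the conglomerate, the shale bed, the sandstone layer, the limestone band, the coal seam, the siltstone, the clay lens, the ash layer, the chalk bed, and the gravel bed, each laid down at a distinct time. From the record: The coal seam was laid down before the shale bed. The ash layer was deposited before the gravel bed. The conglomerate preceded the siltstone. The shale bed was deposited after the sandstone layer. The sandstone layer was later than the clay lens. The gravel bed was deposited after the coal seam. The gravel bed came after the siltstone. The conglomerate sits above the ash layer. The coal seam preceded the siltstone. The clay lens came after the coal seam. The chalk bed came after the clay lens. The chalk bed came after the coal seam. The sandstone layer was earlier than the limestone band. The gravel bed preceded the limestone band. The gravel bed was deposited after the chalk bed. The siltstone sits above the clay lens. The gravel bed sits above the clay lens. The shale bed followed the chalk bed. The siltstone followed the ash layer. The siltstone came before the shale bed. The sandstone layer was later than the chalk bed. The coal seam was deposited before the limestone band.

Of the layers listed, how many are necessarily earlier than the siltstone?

Directly stated before the siltstone: the ash layer, the clay lens, the coal seam, and the conglomerate.
No chain forces the chalk bed (or any of the others) ahead of the siltstone.
That's the ash layer, the clay lens, the coal seam, and the conglomerate — 4 in all.

4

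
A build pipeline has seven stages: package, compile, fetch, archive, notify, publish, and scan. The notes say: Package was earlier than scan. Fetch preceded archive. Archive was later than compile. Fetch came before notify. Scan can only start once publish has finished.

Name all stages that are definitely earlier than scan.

Directly stated before scan: package and publish.

package, publish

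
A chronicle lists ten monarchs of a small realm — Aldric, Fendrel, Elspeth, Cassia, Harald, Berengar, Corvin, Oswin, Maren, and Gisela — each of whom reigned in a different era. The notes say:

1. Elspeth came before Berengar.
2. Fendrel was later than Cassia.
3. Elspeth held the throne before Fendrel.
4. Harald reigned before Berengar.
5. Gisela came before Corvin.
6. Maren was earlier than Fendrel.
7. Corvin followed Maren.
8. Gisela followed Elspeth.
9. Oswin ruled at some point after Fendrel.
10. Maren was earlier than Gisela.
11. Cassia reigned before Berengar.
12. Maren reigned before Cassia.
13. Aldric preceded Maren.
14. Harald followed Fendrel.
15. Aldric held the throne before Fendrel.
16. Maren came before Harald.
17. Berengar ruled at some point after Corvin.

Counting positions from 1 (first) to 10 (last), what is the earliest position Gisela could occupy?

4

Aldric, Elspeth, and Maren must all come before Gisela — 3 forced predecessors.
Nothing else is forced ahead of Gisela, so their earliest slot is position 3 + 1 = 4.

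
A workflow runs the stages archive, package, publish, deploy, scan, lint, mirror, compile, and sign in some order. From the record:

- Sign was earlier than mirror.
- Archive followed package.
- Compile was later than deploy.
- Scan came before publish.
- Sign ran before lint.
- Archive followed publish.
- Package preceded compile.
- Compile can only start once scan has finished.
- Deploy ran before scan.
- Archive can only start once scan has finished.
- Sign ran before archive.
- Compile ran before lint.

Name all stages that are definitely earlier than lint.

compile, deploy, package, scan, sign

Directly stated before lint: compile and sign.
Deploy reaches lint via deploy → compile → lint.
Package reaches lint via package → compile → lint.
Scan reaches lint via scan → compile → lint.
No chain forces mirror (or any of the others) ahead of lint.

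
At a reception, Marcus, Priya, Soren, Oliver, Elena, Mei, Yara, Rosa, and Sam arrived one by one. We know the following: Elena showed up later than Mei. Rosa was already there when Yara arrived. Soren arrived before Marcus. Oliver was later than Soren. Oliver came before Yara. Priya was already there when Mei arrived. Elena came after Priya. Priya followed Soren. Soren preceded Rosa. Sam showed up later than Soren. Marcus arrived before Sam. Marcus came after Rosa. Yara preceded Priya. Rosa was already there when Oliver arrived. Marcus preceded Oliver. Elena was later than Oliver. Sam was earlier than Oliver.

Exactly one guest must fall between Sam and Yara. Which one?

Tracing the constraints gives Sam → Oliver → Yara, so Oliver sits after Sam and before Yara.
No other guest is forced both after Sam and before Yara.

Oliver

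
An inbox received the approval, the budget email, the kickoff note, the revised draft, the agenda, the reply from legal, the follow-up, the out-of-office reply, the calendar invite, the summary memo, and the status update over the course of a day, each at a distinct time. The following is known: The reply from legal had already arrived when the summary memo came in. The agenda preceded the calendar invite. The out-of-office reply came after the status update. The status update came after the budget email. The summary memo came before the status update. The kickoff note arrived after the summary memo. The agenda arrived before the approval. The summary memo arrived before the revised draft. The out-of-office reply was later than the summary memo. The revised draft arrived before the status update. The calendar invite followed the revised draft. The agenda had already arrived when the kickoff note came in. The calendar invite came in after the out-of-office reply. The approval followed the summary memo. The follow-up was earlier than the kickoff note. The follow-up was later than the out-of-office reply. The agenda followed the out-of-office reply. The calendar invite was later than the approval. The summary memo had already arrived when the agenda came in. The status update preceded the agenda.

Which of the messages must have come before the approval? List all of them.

Directly stated before the approval: the agenda and the summary memo.
The budget email reaches the approval via the budget email → the status update → the agenda → the approval.
The out-of-office reply reaches the approval via the out-of-office reply → the agenda → the approval.
The reply from legal reaches the approval via the reply from legal → the summary memo → the approval.
Likewise the revised draft and the status update each reach the approval by chaining the stated constraints.

the agenda, the budget email, the out-of-office reply, the reply from legal, the revised draft, the status update, the summary memo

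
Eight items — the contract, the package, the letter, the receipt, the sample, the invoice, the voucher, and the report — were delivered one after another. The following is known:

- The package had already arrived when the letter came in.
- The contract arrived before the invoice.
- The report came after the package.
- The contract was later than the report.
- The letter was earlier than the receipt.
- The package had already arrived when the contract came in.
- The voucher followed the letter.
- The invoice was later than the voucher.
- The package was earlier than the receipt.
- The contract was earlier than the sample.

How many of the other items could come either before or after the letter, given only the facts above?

Forced before the letter: the package; forced after the letter: the invoice, the receipt, and the voucher.
That leaves the contract, the report, and the sample with no forced order relative to the letter — 3.

3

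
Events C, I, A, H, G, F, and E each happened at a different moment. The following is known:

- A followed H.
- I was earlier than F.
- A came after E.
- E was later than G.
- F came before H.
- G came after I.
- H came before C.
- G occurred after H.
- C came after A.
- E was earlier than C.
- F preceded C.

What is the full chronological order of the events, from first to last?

I, F, H, G, E, A, C

The constraints fix every adjacent pair, so only one ordering works:
I → F → H → G → E → A → C.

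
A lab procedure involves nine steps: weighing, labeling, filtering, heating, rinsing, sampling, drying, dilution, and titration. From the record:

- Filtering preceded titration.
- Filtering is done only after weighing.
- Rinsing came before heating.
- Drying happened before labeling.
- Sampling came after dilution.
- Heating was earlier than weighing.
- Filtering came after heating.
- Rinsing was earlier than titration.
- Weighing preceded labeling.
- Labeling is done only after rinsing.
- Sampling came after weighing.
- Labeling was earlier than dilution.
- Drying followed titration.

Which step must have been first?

rinsing

Rinsing has a chain of constraints placing it before every other step, so rinsing must be first.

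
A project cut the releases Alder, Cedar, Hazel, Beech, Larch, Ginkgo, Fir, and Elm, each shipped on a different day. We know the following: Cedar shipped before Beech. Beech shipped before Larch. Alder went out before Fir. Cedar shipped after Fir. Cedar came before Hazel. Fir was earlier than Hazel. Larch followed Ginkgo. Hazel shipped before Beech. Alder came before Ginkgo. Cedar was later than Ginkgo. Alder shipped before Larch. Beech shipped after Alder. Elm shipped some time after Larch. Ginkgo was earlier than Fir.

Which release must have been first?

Alder

Alder has a chain of constraints placing it before every other release, so Alder must be first.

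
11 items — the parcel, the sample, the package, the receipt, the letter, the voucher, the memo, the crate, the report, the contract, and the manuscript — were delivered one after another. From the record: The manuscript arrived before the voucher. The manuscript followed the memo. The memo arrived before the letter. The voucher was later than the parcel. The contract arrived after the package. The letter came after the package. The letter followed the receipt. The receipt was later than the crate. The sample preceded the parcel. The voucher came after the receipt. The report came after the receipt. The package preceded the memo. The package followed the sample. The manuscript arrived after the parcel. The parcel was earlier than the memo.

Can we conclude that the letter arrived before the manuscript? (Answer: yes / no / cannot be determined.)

cannot be determined

No chain of stated constraints runs from the letter to the manuscript, and none runs from the manuscript to the letter either.
So the relative order of the letter and the manuscript is not fixed by the given facts.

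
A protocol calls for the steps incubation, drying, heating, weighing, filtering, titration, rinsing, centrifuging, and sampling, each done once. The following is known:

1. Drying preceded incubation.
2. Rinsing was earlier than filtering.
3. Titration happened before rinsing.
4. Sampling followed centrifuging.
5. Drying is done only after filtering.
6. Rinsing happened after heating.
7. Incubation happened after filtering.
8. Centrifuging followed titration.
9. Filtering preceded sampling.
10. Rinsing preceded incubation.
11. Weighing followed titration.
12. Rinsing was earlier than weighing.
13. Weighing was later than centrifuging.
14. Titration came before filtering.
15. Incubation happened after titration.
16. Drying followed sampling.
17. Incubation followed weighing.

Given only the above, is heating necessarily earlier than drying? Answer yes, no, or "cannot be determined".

Chain the constraints: heating → rinsing → filtering → drying. Each link is directly stated, so heating comes before drying.

yes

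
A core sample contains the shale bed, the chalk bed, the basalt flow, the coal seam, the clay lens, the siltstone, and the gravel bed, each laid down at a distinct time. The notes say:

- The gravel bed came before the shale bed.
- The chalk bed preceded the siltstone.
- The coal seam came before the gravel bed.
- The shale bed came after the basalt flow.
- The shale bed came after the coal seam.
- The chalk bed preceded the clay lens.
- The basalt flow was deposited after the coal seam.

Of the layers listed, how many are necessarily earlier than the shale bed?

3

Directly stated before the shale bed: the basalt flow, the coal seam, and the gravel bed.
That's the basalt flow, the coal seam, and the gravel bed — 3 in all.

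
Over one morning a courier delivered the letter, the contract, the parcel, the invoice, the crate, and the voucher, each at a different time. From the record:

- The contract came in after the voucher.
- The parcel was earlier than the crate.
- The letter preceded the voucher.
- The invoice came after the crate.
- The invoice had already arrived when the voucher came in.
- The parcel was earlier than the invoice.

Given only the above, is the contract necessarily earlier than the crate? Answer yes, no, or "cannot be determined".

Tracing the constraints gives the crate → the invoice → the voucher → the contract, so the crate must come before the contract.
That means the contract cannot be before the crate.

no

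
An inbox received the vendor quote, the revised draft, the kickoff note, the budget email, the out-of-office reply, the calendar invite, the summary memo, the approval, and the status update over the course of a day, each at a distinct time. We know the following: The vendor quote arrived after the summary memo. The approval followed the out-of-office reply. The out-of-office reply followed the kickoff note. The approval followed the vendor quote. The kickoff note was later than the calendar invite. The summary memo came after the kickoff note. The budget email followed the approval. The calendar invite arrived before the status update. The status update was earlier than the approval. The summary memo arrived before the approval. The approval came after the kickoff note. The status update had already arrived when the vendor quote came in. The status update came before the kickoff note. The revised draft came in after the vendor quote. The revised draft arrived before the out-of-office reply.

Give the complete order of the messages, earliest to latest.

The constraints fix every adjacent pair, so only one ordering works:
the calendar invite → the status update → the kickoff note → the summary memo → the vendor quote → the revised draft → the out-of-office reply → the approval → the budget email.

the calendar invite, the status update, the kickoff note, the summary memo, the vendor quote, the revised draft, the out-of-office reply, the approval, the budget email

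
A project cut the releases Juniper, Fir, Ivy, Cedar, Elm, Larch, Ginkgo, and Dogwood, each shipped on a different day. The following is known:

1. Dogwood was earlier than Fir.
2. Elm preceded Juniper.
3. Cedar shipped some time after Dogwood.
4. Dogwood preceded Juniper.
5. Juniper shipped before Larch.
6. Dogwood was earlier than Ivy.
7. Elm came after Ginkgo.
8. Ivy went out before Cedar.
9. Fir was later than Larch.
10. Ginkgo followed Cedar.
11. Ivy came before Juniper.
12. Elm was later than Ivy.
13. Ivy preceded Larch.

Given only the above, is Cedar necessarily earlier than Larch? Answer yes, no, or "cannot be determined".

Chain the constraints: Cedar → Ginkgo → Elm → Juniper → Larch. Each link is directly stated, so Cedar comes before Larch.

yes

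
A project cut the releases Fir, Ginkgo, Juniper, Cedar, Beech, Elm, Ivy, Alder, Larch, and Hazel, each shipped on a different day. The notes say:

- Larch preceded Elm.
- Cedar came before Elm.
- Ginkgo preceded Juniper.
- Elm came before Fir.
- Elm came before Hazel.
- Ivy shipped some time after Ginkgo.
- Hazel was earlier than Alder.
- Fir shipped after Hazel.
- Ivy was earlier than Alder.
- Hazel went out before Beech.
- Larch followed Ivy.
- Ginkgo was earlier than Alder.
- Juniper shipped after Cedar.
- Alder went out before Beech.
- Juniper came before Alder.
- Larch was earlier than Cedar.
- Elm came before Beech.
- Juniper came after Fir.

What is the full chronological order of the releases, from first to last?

Ginkgo, Ivy, Larch, Cedar, Elm, Hazel, Fir, Juniper, Alder, Beech

The constraints fix every adjacent pair, so only one ordering works:
Ginkgo → Ivy → Larch → Cedar → Elm → Hazel → Fir → Juniper → Alder → Beech.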